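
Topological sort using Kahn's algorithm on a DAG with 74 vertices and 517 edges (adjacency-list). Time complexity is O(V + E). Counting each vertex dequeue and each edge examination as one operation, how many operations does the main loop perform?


Kahn's algorithm:
  1. Compute in-degrees: O(V + E)
  2. Process queue: each vertex dequeued once (O(V))
     each edge examined once (O(E))
Total = V + E = 74 + 517 = 591


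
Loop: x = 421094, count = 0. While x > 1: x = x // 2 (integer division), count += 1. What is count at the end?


The variable x halves each step:
x = 421094 -> 210547 -> 105273 -> 52636 -> 26318 -> 13159 -> 6579 -> 3289 -> 1644 -> 822 -> 411 -> 205 -> 102 -> 51 -> 25 -> 12 -> 6 -> 3 -> 1
Number of halvings = floor(log2(421094)) = 18


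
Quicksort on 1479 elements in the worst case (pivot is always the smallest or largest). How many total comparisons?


In the worst case, each partition step picks the worst pivot:
  Partition 1: 1478 comparisons (n-1 elements to compare)
  Partition 2: 1477 comparisons
  Partition 3: 1476 comparisons
  Partition 4: 1475 comparisons
  Partition 5: 1474 comparisons
  ...
  Last partition: 0 comparisons
Total = (n-1) + (n-2) + ... + 1 + 0 = n*(n-1)/2
= 1479*1478/2 = 1092981


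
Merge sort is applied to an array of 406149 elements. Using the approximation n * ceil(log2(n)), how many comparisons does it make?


Merge sort divides the array into halves recursively.
Number of levels = ceil(log2(406149)) = 19
At each level, approximately n = 406149 comparisons are needed for merging.
Total comparisons ~ n * ceil(log2(n)) = 406149 * 19 = 7716831


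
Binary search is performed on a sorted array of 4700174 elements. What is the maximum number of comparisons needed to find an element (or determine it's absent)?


Binary search halves the search space each comparison:
  Step 1: search space = 4700174 -> 2350087
  Step 2: search space = 2350087 -> 1175043
  Step 3: search space = 1175043 -> 587521
  Step 4: search space = 587521 -> 293760
  Step 5: search space = 293760 -> 146880
  Step 6: search space = 146880 -> 73440
  Step 7: search space = 73440 -> 36720
  Step 8: search space = 36720 -> 18360
  Step 9: search space = 18360 -> 9180
  Step 10: search space = 9180 -> 4590
  Step 11: search space = 4590 -> 2295
  Step 12: search space = 2295 -> 1147
  Step 13: search space = 1147 -> 573
  Step 14: search space = 573 -> 286
  Step 15: search space = 286 -> 143
  Step 16: search space = 143 -> 71
  Step 17: search space = 71 -> 35
  Step 18: search space = 35 -> 17
  Step 19: search space = 17 -> 8
  Step 20: search space = 8 -> 4
  Step 21: search space = 4 -> 2
  Step 22: search space = 2 -> 1
  Step 23: search space = 1 (final check)
Maximum comparisons = floor(log2(4700174)) + 1 = 22 + 1 = 23


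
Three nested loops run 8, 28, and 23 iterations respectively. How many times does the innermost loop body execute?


Loop 1 (outermost): 8 iterations
Loop 2 (middle): 28 iterations per outer
Loop 3 (innermost): 23 iterations per middle
Total = 8 * 28 * 23 = 5152


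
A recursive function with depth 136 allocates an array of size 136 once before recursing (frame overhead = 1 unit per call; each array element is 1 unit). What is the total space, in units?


Array allocation: 136 units (allocated once)
Stack frames: 136 deep * 1 per frame = 136 units
Total = 136 + 136 = 272


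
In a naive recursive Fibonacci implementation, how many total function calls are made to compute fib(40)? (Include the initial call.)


Let C(m) = total calls to evaluate fib(m). Then C(0)=C(1)=1, and
C(m) = 1 + C(m-1) + C(m-2) for m >= 2.
Build the table (each entry = 1 + previous two):
  C(0) = 1
  C(1) = 1
  C(2) = 1 + 1 + 1 = 3
  C(3) = 1 + 3 + 1 = 5
  C(4) = 1 + 5 + 3 = 9
  C(5) = 1 + 9 + 5 = 15
  C(6) = 1 + 15 + 9 = 25
  C(7) = 1 + 25 + 15 = 41
  C(8) = 1 + 41 + 25 = 67
  C(9) = 1 + 67 + 41 = 109
  C(10) = 1 + 109 + 67 = 177
  C(11) = 1 + 177 + 109 = 287
  C(12) = 1 + 287 + 177 = 465
  C(13) = 1 + 465 + 287 = 753
  C(14) = 1 + 753 + 465 = 1219
  C(15) = 1 + 1219 + 753 = 1973
  C(16) = 1 + 1973 + 1219 = 3193
  C(17) = 1 + 3193 + 1973 = 5167
  C(18) = 1 + 5167 + 3193 = 8361
  C(19) = 1 + 8361 + 5167 = 13529
  C(20) = 1 + 13529 + 8361 = 21891
  C(21) = 1 + 21891 + 13529 = 35421
  C(22) = 1 + 35421 + 21891 = 57313
  C(23) = 1 + 57313 + 35421 = 92735
  C(24) = 1 + 92735 + 57313 = 150049
  C(25) = 1 + 150049 + 92735 = 242785
  C(26) = 1 + 242785 + 150049 = 392835
  C(27) = 1 + 392835 + 242785 = 635621
  C(28) = 1 + 635621 + 392835 = 1028457
  C(29) = 1 + 1028457 + 635621 = 1664079
  C(30) = 1 + 1664079 + 1028457 = 2692537
  C(31) = 1 + 2692537 + 1664079 = 4356617
  C(32) = 1 + 4356617 + 2692537 = 7049155
  C(33) = 1 + 7049155 + 4356617 = 11405773
  C(34) = 1 + 11405773 + 7049155 = 18454929
  C(35) = 1 + 18454929 + 11405773 = 29860703
  C(36) = 1 + 29860703 + 18454929 = 48315633
  C(37) = 1 + 48315633 + 29860703 = 78176337
  C(38) = 1 + 78176337 + 48315633 = 126491971
  C(39) = 1 + 126491971 + 78176337 = 204668309
  C(40) = 1 + 204668309 + 126491971 = 331160281
Total calls for fib(40) = 331160281


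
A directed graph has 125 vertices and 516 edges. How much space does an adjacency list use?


Adjacency list: one list head per vertex + one entry per edge
Vertex heads: 125
Edge entries: 516
Total = 125 + 516 = 641


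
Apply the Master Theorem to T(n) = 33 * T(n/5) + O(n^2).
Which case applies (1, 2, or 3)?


The Master Theorem: T(n) = a*T(n/b) + O(n^c)
  a = 33, b = 5, c = 2
log_b(a) = log_5(33) ~ 2.173
Compare b^c with a: 5^2 = 25 < 33, so c < log_b(a).
Since c < log_b(a), Case 1 applies.
T(n) = O(n^(log_5 33)) ~ O(n^2.173)
Master Theorem case = 1


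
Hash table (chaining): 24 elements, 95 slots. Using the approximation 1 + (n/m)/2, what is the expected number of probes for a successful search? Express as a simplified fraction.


Computing expected probes:
alpha = 24/95
= 1 + alpha/2
= 1 + 24/(2*95)
= (2*95 + 24) / (2*95)
= 214/190 = 107/95


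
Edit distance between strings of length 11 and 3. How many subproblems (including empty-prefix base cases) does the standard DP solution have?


The table includes base cases (empty prefixes).
Rows: (m+1) = 12
Columns: (n+1) = 4
Total = 12 * 4 = 48


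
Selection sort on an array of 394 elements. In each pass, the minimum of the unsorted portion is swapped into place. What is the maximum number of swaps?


Selection sort performs one swap per pass:
  Pass 1: find min in positions 0 to 393, swap with position 0
  Pass 2: find min in positions 1 to 393, swap with position 1
  Pass 3: find min in positions 2 to 393, swap with position 2
  Pass 4: find min in positions 3 to 393, swap with position 3
  Pass 5: find min in positions 4 to 393, swap with position 4
  ... (388 more passes)
Total passes (and swaps) = n - 1 = 394 - 1 = 393


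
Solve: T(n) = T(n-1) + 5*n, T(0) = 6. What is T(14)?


Expanding the recurrence:
T(14) = T(13) + 5*14
       = T(12) + 5*13 + 5*14
       ...
       = T(0) + 5*(1 + 2 + ... + 14)
       = 6 + 5 * 14*15/2
       = 6 + 5 * 105
       = 6 + 525 = 531


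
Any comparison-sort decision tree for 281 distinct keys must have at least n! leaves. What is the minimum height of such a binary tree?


A binary decision tree of height h has at most 2^h leaves and needs at least n! of them, so h >= ceil(log2(n!)).
281! is far too large to multiply out, so use Stirling's series:
  ln(n!) ~ n ln n - n + (1/2) ln(2 pi n) + 1/(12n)  (error below 1/(360 n^3), negligible here)
  ln(281) = 5.6383547
  n ln n = 281 * 5.6383547 = 1584.3777
  (1/2) ln(2 pi * 281) = (1/2) ln(1765.5751) = 3.7381
  1/(12*281) = 0.0003
  ln(281!) ~ 1584.3777 - 281 + 3.7381 + 0.0003 = 1307.1161
Convert to base 2: log2(281!) = 1307.1161 / ln 2 = 1307.1161 / 0.69314718 = 1885.7699
ceil(1885.7699) = 1886


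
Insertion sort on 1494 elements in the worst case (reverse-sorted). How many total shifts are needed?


In the worst case (reverse-sorted), each element shifts past all previous:
  Element 1: 1 shifts
  Element 2: 2 shifts
  Element 3: 3 shifts
  Element 4: 4 shifts
  Element 5: 5 shifts
  ...
  Element 1493: 1493 shifts
Total = 1 + 2 + ... + 1493
= 1494*(1494-1)/2 = 1115271


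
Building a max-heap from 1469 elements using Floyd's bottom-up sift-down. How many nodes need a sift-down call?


In a heap of 1469 elements (0-indexed array):
  Last element index: 1468
  Parent of last element: floor((1468 - 1) / 2) = 733
  Internal nodes: indices 0 to 733
  Count = floor(1469/2) = 734


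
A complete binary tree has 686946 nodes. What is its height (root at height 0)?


In a complete binary tree, level k holds nodes 2^k .. 2^(k+1)-1 (1-indexed).
Height = floor(log2(n)) = floor(log2(686946)) = 19
Check: 2^19 = 524288 <= 686946 < 1048576 = 2^20


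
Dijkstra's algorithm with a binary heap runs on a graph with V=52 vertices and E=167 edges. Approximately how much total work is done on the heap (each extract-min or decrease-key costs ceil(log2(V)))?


Dijkstra with a binary heap: each vertex is extracted once, each edge may relax once.
Each heap operation costs O(log V).
V + E = 52 + 167 = 219
ceil(log2(52)) = 6 (since 2^5 = 32 < 52 <= 64 = 2^6)
Total heap work = (V+E) * ceil(log2(V)) = 219 * 6 = 1314


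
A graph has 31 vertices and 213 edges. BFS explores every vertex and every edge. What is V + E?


A full BFS traversal dequeues each vertex once and examines each edge once.
Vertex visits: 31
Edge visits: 213
V + E = 31 + 213 = 244


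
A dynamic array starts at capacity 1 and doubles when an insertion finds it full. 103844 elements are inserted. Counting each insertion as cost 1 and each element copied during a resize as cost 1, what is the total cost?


n = 103844
Insertion costs: 103844
Resizes copy 1, 2, 4, ... up to the largest power of 2 that is <= n-1 = 103843, i.e. 65536.
Copy costs = 1 + 2 + 4 + 8 + 16 + 32 + 64 + 128 + 256 + 512 + 1024 + 2048 + 4096 + 8192 + 16384 + 32768 + 65536 = 131071
Total = 103844 + 131071 = 234915


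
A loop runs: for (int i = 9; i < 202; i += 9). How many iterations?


Loop starts at i = 9, increments by 9, stops when i >= 202.
Number of iterations = ceil((202 - 9) / 9)
= ceil(193 / 9)
= 22


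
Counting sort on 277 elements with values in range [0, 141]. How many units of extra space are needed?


Output array size: 277 (to store sorted result)
Count array size: 142 (one slot per possible value, range 0 to 141)
Total extra space = 277 + 142 = 419


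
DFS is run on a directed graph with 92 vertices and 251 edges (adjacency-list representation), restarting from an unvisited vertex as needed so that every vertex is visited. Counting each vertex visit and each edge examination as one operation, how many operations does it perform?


A full DFS traversal processes each vertex exactly once (push/pop on stack).
Each directed edge is examined once.
V = 92, E = 251
V + E = 343


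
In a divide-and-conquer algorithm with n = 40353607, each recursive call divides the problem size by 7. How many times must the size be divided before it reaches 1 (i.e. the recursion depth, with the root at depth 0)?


Number of divisions = log_7(40353607)
Sizes: 40353607 -> 5764801 -> 823543 -> 117649 -> 16807 -> 2401 -> 343 -> 49 -> 7 -> 1 (9 divisions)
Recursion depth = 9


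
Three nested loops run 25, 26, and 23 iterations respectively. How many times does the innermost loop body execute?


Loop 1 (outermost): 25 iterations
Loop 2 (middle): 26 iterations per outer
Loop 3 (innermost): 23 iterations per middle
Total = 25 * 26 * 23 = 14950


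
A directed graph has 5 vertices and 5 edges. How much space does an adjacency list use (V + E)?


Adjacency list: one list head per vertex + one entry per edge
Vertex heads: 5
Edge entries: 5
Total = 5 + 5 = 10


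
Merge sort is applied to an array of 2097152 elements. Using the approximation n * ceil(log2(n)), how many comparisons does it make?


Merge sort divides the array into halves recursively.
Number of levels = ceil(log2(2097152)) = 21
At each level, approximately n = 2097152 comparisons are needed for merging.
Total comparisons ~ n * ceil(log2(n)) = 2097152 * 21 = 44040192


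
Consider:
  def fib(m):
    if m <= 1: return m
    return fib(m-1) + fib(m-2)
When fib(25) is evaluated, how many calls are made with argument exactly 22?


Let N(m) = number of times fib(m) is called while evaluating fib(25).
N(25) = 1 (the initial call).
N(24) = 1 (only fib(25) calls it).
For 1 <= m <= 23: fib(m) is called by fib(m+1) and fib(m+2), so
  N(m) = N(m+1) + N(m+2).
fib(0) is called only by fib(2), so N(0) = N(2).
Walk down from m=25:
  N(25)=1, N(24)=1, N(23)=2, N(22)=3
N(22) = 3


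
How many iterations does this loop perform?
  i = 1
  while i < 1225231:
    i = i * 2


The loop variable doubles each iteration:
i = 1 -> 2 -> 4 -> 8 -> 16 -> 32 -> 64 -> 128 -> 256 -> 512 -> 1024 -> 2048 -> 4096 -> 8192 -> 16384 -> 32768 -> 65536 -> 131072 -> 262144 -> 524288 -> 1048576 -> 2097152 (stop, 2097152 >= 1225231)
Number of doublings = ceil(log2(1225231)) = 21


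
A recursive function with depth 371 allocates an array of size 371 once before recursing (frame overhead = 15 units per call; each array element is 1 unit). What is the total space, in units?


Array allocation: 371 units (allocated once)
Stack frames: 371 deep * 15 per frame = 5565 units
Total = 371 + 5565 = 5936


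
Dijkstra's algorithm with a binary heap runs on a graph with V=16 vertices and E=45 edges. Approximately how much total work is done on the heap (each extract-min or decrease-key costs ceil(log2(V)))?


Dijkstra with a binary heap: each vertex is extracted once, each edge may relax once.
Each heap operation costs O(log V).
V + E = 16 + 45 = 61
ceil(log2(16)) = 4 (since 2^3 = 8 < 16 <= 16 = 2^4)
Total heap work = (V+E) * ceil(log2(V)) = 61 * 4 = 244


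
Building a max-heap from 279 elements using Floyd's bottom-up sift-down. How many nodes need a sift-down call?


In a heap of 279 elements (0-indexed array):
  Last element index: 278
  Parent of last element: floor((278 - 1) / 2) = 138
  Internal nodes: indices 0 to 138
  Count = floor(279/2) = 139


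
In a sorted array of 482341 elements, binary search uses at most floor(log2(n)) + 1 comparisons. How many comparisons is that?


Halving sequence: 482341 -> 241170 -> 120585 -> 60292 -> 30146 -> 15073 -> 7536 -> 3768 -> 1884 -> 942 -> 471 -> 235 -> 117 -> 58 -> 29 -> 14 -> 7 -> 3 -> 1
Number of halvings = 18
Max comparisons = 18 + 1 = 19


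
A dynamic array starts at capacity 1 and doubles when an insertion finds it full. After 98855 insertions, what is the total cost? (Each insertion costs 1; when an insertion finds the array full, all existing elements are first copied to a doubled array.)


Insertion cost: 98855 (one per element)
Resizes occur just before inserting elements 2, 3, 5, 9, ...
Elements copied at each resize: 1 + 2 + 4 + 8 + 16 + 32 + 64 + 128 + 256 + 512 + 1024 + 2048 + 4096 + 8192 + 16384 + 32768 + 65536
Sum of copies = 131071 (geometric series: 2^k - 1)
Total = 98855 + 131071 = 229926


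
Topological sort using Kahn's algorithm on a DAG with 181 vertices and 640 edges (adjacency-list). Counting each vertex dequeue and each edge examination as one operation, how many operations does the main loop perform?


Kahn's algorithm:
  1. Compute in-degrees: O(V + E)
  2. Process queue: each vertex dequeued once (O(V))
     each edge examined once (O(E))
Total = V + E = 181 + 640 = 821


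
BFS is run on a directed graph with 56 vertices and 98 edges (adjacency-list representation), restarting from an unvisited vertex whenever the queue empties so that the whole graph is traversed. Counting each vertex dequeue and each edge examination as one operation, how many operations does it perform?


A full BFS traversal dequeues each vertex exactly once and examines each directed edge exactly once.
V = 56 (vertex processing cost)
E = 98 (edge examination cost)
Total operations proportional to V + E = 56 + 98 = 154


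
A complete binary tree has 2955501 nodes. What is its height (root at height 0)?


In a complete binary tree, level k holds nodes 2^k .. 2^(k+1)-1 (1-indexed).
Height = floor(log2(n)) = floor(log2(2955501)) = 21
Check: 2^21 = 2097152 <= 2955501 < 4194304 = 2^22


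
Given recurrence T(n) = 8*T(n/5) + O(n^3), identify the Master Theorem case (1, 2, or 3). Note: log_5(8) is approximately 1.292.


Master Theorem parameters: a=8, b=5, c=3
log_b(a) = 1.292
Compare b^c with a: 5^3 = 125 > 8, so c > log_b(a).
Comparing c=3 vs log_b(a)=1.292:
3 > 1.292 => Case 3
Result: T(n) = O(n^3)
Master Theorem case = 3


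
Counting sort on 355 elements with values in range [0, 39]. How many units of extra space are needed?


Output array size: 355 (to store sorted result)
Count array size: 40 (one slot per possible value, range 0 to 39)
Total extra space = 355 + 40 = 395


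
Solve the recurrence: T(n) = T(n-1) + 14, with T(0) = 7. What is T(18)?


Unrolling the recurrence:
T(18) = T(17) + 14
       = T(16) + 14 + 14
       = T(15) + 14*3
       ...
       = T(0) + 14*18
       = 7 + 252 = 259


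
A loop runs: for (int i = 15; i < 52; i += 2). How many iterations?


Loop starts at i = 15, increments by 2, stops when i >= 52.
Number of iterations = ceil((52 - 15) / 2)
= ceil(37 / 2)
= 19


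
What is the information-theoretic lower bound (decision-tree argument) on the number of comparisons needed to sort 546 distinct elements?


A binary decision tree of height h has at most 2^h leaves and needs at least n! of them, so h >= ceil(log2(n!)).
546! is far too large to multiply out, so use Stirling's series:
  ln(n!) ~ n ln n - n + (1/2) ln(2 pi n) + 1/(12n)  (error below 1/(360 n^3), negligible here)
  ln(546) = 6.3026190
  n ln n = 546 * 6.3026190 = 3441.2300
  (1/2) ln(2 pi * 546) = (1/2) ln(3430.6192) = 4.0702
  1/(12*546) = 0.0002
  ln(546!) ~ 3441.2300 - 546 + 4.0702 + 0.0002 = 2899.3004
Convert to base 2: log2(546!) = 2899.3004 / ln 2 = 2899.3004 / 0.69314718 = 4182.8063
ceil(4182.8063) = 4183


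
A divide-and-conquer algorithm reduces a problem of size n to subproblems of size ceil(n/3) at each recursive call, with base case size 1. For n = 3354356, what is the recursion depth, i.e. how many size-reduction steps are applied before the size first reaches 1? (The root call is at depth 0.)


Each step divides the size by 3 (rounding up); after k steps the size is ceil(n/3^k), which equals 1 exactly when 3^k >= n.
So the depth is the smallest k with 3^k >= 3354356, i.e. ceil(log_3(3354356)).
3^13 = 1594323 < 3354356 <= 4782969 = 3^14
Recursion depth = 14


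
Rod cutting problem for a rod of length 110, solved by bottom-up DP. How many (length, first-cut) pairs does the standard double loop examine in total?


For each subproblem length i = 1..110, the inner loop considers i possible first cuts.
Total = 1 + 2 + ... + 110
= 110*(110+1)/2
= 110*111/2 = 6105


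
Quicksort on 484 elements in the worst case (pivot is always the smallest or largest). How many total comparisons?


In the worst case, each partition step picks the worst pivot:
  Partition 1: 483 comparisons (n-1 elements to compare)
  Partition 2: 482 comparisons
  Partition 3: 481 comparisons
  Partition 4: 480 comparisons
  Partition 5: 479 comparisons
  ...
  Last partition: 0 comparisons
Total = (n-1) + (n-2) + ... + 1 + 0 = n*(n-1)/2
= 484*483/2 = 116886


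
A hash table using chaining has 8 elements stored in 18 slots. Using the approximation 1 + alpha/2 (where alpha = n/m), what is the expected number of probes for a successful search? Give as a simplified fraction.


Load factor alpha = n/m = 8/18
Expected probes = 1 + alpha/2 = 1 + 8/(2*18)
= 1 + 8/36
= 36/36 + 8/36
= 44/36
Simplify: 11/9


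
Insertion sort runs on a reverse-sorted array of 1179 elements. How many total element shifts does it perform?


Sum of shifts = 1 + 2 + 3 + ... + 1178
= 1179 * 1178 / 2
= 1388862 / 2
= 694431


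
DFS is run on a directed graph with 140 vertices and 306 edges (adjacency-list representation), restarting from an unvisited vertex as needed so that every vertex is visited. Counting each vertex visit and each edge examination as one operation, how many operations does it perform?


A full DFS traversal processes each vertex exactly once (push/pop on stack).
Each directed edge is examined once.
V = 140, E = 306
V + E = 446


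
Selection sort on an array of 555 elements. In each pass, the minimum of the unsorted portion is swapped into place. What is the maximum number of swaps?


Selection sort performs one swap per pass:
  Pass 1: find min in positions 0 to 554, swap with position 0
  Pass 2: find min in positions 1 to 554, swap with position 1
  Pass 3: find min in positions 2 to 554, swap with position 2
  Pass 4: find min in positions 3 to 554, swap with position 3
  Pass 5: find min in positions 4 to 554, swap with position 4
  ... (549 more passes)
Total passes (and swaps) = n - 1 = 555 - 1 = 554


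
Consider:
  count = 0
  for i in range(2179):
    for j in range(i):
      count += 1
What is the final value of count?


For each i, the inner loop runs i times:
  i=0: inner runs 0 times
  i=1: inner runs 1 time
  i=2: inner runs 2 times
  i=3: inner runs 3 times
  i=4: inner runs 4 times
  i=5: inner runs 5 times
  i=6: inner runs 6 times
  i=7: inner runs 7 times
  ...
Total = 0 + 1 + 2 + ... + 2178 = 2179*(2179-1)/2 = 2372931


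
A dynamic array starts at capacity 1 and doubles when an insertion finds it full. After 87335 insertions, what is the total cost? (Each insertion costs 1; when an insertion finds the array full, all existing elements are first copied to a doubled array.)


Insertion cost: 87335 (one per element)
Resizes occur just before inserting elements 2, 3, 5, 9, ...
Elements copied at each resize: 1 + 2 + 4 + 8 + 16 + 32 + 64 + 128 + 256 + 512 + 1024 + 2048 + 4096 + 8192 + 16384 + 32768 + 65536
Sum of copies = 131071 (geometric series: 2^k - 1)
Total = 87335 + 131071 = 218406


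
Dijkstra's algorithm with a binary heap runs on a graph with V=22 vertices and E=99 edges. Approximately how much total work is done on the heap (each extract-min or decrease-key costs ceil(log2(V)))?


Dijkstra with a binary heap: each vertex is extracted once, each edge may relax once.
Each heap operation costs O(log V).
V + E = 22 + 99 = 121
ceil(log2(22)) = 5 (since 2^4 = 16 < 22 <= 32 = 2^5)
Total heap work = (V+E) * ceil(log2(V)) = 121 * 5 = 605


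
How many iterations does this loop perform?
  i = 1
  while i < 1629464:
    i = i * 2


The loop variable doubles each iteration:
i = 1 -> 2 -> 4 -> 8 -> 16 -> 32 -> 64 -> 128 -> 256 -> 512 -> 1024 -> 2048 -> 4096 -> 8192 -> 16384 -> 32768 -> 65536 -> 131072 -> 262144 -> 524288 -> 1048576 -> 2097152 (stop, 2097152 >= 1629464)
Number of doublings = ceil(log2(1629464)) = 21


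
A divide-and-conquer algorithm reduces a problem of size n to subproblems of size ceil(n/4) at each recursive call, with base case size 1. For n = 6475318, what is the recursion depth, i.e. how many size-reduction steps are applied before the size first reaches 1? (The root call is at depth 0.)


Each step divides the size by 4 (rounding up); after k steps the size is ceil(n/4^k), which equals 1 exactly when 4^k >= n.
So the depth is the smallest k with 4^k >= 6475318, i.e. ceil(log_4(6475318)).
4^11 = 4194304 < 6475318 <= 16777216 = 4^12
Recursion depth = 12


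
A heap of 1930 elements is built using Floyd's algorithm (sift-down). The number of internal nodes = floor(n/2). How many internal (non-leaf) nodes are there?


Leaf nodes occupy roughly half the array.
Sift-down is called for each internal node, starting from the last one.
Internal nodes = floor(n/2) = floor(1930/2) = 965


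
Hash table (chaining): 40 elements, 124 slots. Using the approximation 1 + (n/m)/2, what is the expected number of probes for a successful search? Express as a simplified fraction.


Computing expected probes:
alpha = 40/124
= 1 + alpha/2
= 1 + 40/(2*124)
= (2*124 + 40) / (2*124)
= 288/248 = 36/31


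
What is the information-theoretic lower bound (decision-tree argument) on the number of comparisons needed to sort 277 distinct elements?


A binary decision tree of height h has at most 2^h leaves and needs at least n! of them, so h >= ceil(log2(n!)).
277! is far too large to multiply out, so use Stirling's series:
  ln(n!) ~ n ln n - n + (1/2) ln(2 pi n) + 1/(12n)  (error below 1/(360 n^3), negligible here)
  ln(277) = 5.6240175
  n ln n = 277 * 5.6240175 = 1557.8528
  (1/2) ln(2 pi * 277) = (1/2) ln(1740.4423) = 3.7309
  1/(12*277) = 0.0003
  ln(277!) ~ 1557.8528 - 277 + 3.7309 + 0.0003 = 1284.5840
Convert to base 2: log2(277!) = 1284.5840 / ln 2 = 1284.5840 / 0.69314718 = 1853.2630
ceil(1853.2630) = 1854


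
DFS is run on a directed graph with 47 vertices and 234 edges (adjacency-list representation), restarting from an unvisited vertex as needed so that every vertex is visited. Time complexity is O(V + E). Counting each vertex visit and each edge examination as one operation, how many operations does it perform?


A full DFS traversal processes each vertex exactly once (push/pop on stack).
Each directed edge is examined once.
V = 47, E = 234
V + E = 281


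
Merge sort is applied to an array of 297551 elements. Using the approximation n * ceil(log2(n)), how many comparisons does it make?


Merge sort divides the array into halves recursively.
Number of levels = ceil(log2(297551)) = 19
At each level, approximately n = 297551 comparisons are needed for merging.
Total comparisons ~ n * ceil(log2(n)) = 297551 * 19 = 5653469


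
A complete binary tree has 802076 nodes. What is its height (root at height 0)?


In a complete binary tree, level k holds nodes 2^k .. 2^(k+1)-1 (1-indexed).
Height = floor(log2(n)) = floor(log2(802076)) = 19
Check: 2^19 = 524288 <= 802076 < 1048576 = 2^20


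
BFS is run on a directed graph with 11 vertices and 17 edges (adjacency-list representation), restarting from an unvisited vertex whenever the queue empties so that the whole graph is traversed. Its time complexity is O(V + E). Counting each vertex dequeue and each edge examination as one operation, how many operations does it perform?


A full BFS traversal dequeues each vertex exactly once and examines each directed edge exactly once.
V = 11 (vertex processing cost)
E = 17 (edge examination cost)
Total operations proportional to V + E = 11 + 17 = 28


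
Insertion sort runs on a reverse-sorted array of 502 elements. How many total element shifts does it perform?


Sum of shifts = 1 + 2 + 3 + ... + 501
= 502 * 501 / 2
= 251502 / 2
= 125751


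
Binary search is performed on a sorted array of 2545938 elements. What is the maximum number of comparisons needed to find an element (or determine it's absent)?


Binary search halves the search space each comparison:
  Step 1: search space = 2545938 -> 1272969
  Step 2: search space = 1272969 -> 636484
  Step 3: search space = 636484 -> 318242
  Step 4: search space = 318242 -> 159121
  Step 5: search space = 159121 -> 79560
  Step 6: search space = 79560 -> 39780
  Step 7: search space = 39780 -> 19890
  Step 8: search space = 19890 -> 9945
  Step 9: search space = 9945 -> 4972
  Step 10: search space = 4972 -> 2486
  Step 11: search space = 2486 -> 1243
  Step 12: search space = 1243 -> 621
  Step 13: search space = 621 -> 310
  Step 14: search space = 310 -> 155
  Step 15: search space = 155 -> 77
  Step 16: search space = 77 -> 38
  Step 17: search space = 38 -> 19
  Step 18: search space = 19 -> 9
  Step 19: search space = 9 -> 4
  Step 20: search space = 4 -> 2
  Step 21: search space = 2 -> 1
  Step 22: search space = 1 (final check)
Maximum comparisons = floor(log2(2545938)) + 1 = 21 + 1 = 22


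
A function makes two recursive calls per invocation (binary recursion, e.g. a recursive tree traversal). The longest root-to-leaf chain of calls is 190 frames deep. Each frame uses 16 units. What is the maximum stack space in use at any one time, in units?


Binary recursion: the two calls run one after the other, so only one root-to-leaf chain of frames is on the stack at a time.
Maximum depth (longest chain) = 190 frames
Each frame = 16 units
Max stack space = 190 * 16 = 3040


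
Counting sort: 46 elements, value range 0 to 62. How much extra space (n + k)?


n = 46 (output array)
k = 63 (count array for 63 distinct values)
Extra space = 46 + 63 = 109


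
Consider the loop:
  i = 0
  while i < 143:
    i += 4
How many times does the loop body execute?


Starting at i = 0, each iteration adds 4.
Iterations until i >= 143:
  Iteration 1: i = 0 -> i = 4
  Iteration 2: i = 4 -> i = 8
  Iteration 3: i = 8 -> i = 12
  Iteration 4: i = 12 -> i = 16
  Iteration 5: i = 16 -> i = 20
  Iteration 6: i = 20 -> i = 24
  Iteration 7: i = 24 -> i = 28
  Iteration 8: i = 28 -> i = 32
  ... continuing ...
Total iterations = ceil(143/4) = 36


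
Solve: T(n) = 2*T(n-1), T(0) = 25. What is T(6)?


Unrolling:
T(6) = 2*T(5) = 2^2*T(4) = ... = 2^6*T(0)
= 2^6 * 25
= 64 * 25 = 1600


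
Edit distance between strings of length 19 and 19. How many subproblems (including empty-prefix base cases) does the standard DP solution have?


The table includes base cases (empty prefixes).
Rows: (m+1) = 20
Columns: (n+1) = 20
Total = 20 * 20 = 400


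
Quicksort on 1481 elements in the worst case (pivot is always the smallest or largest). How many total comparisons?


In the worst case, each partition step picks the worst pivot:
  Partition 1: 1480 comparisons (n-1 elements to compare)
  Partition 2: 1479 comparisons
  Partition 3: 1478 comparisons
  Partition 4: 1477 comparisons
  Partition 5: 1476 comparisons
  ...
  Last partition: 0 comparisons
Total = (n-1) + (n-2) + ... + 1 + 0 = n*(n-1)/2
= 1481*1480/2 = 1095940


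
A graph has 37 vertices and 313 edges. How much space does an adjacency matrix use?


Adjacency matrix: V x V grid of entries
Space = V^2 = 37^2 = 37 * 37 = 1369


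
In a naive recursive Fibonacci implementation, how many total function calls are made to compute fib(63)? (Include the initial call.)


Let C(m) = total calls to evaluate fib(m). Then C(0)=C(1)=1, and
C(m) = 1 + C(m-1) + C(m-2) for m >= 2.
Build the table (each entry = 1 + previous two):
  C(0) = 1
  C(1) = 1
  C(2) = 1 + 1 + 1 = 3
  C(3) = 1 + 3 + 1 = 5
  C(4) = 1 + 5 + 3 = 9
  C(5) = 1 + 9 + 5 = 15
  C(6) = 1 + 15 + 9 = 25
  C(7) = 1 + 25 + 15 = 41
  C(8) = 1 + 41 + 25 = 67
  C(9) = 1 + 67 + 41 = 109
  C(10) = 1 + 109 + 67 = 177
  C(11) = 1 + 177 + 109 = 287
  C(12) = 1 + 287 + 177 = 465
  C(13) = 1 + 465 + 287 = 753
  C(14) = 1 + 753 + 465 = 1219
  C(15) = 1 + 1219 + 753 = 1973
  C(16) = 1 + 1973 + 1219 = 3193
  C(17) = 1 + 3193 + 1973 = 5167
  C(18) = 1 + 5167 + 3193 = 8361
  C(19) = 1 + 8361 + 5167 = 13529
  C(20) = 1 + 13529 + 8361 = 21891
  C(21) = 1 + 21891 + 13529 = 35421
  C(22) = 1 + 35421 + 21891 = 57313
  C(23) = 1 + 57313 + 35421 = 92735
  C(24) = 1 + 92735 + 57313 = 150049
  C(25) = 1 + 150049 + 92735 = 242785
  C(26) = 1 + 242785 + 150049 = 392835
  C(27) = 1 + 392835 + 242785 = 635621
  C(28) = 1 + 635621 + 392835 = 1028457
  C(29) = 1 + 1028457 + 635621 = 1664079
  C(30) = 1 + 1664079 + 1028457 = 2692537
  C(31) = 1 + 2692537 + 1664079 = 4356617
  C(32) = 1 + 4356617 + 2692537 = 7049155
  C(33) = 1 + 7049155 + 4356617 = 11405773
  C(34) = 1 + 11405773 + 7049155 = 18454929
  C(35) = 1 + 18454929 + 11405773 = 29860703
  C(36) = 1 + 29860703 + 18454929 = 48315633
  C(37) = 1 + 48315633 + 29860703 = 78176337
  C(38) = 1 + 78176337 + 48315633 = 126491971
  C(39) = 1 + 126491971 + 78176337 = 204668309
  C(40) = 1 + 204668309 + 126491971 = 331160281
  C(41) = 1 + 331160281 + 204668309 = 535828591
  C(42) = 1 + 535828591 + 331160281 = 866988873
  C(43) = 1 + 866988873 + 535828591 = 1402817465
  C(44) = 1 + 1402817465 + 866988873 = 2269806339
  C(45) = 1 + 2269806339 + 1402817465 = 3672623805
  C(46) = 1 + 3672623805 + 2269806339 = 5942430145
  C(47) = 1 + 5942430145 + 3672623805 = 9615053951
  C(48) = 1 + 9615053951 + 5942430145 = 15557484097
  C(49) = 1 + 15557484097 + 9615053951 = 25172538049
  C(50) = 1 + 25172538049 + 15557484097 = 40730022147
  C(51) = 1 + 40730022147 + 25172538049 = 65902560197
  C(52) = 1 + 65902560197 + 40730022147 = 106632582345
  C(53) = 1 + 106632582345 + 65902560197 = 172535142543
  C(54) = 1 + 172535142543 + 106632582345 = 279167724889
  C(55) = 1 + 279167724889 + 172535142543 = 451702867433
  C(56) = 1 + 451702867433 + 279167724889 = 730870592323
  C(57) = 1 + 730870592323 + 451702867433 = 1182573459757
  C(58) = 1 + 1182573459757 + 730870592323 = 1913444052081
  C(59) = 1 + 1913444052081 + 1182573459757 = 3096017511839
  C(60) = 1 + 3096017511839 + 1913444052081 = 5009461563921
  C(61) = 1 + 5009461563921 + 3096017511839 = 8105479075761
  C(62) = 1 + 8105479075761 + 5009461563921 = 13114940639683
  C(63) = 1 + 13114940639683 + 8105479075761 = 21220419715445
Total calls for fib(63) = 21220419715445


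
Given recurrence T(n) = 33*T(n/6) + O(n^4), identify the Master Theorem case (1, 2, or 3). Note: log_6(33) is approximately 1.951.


Master Theorem parameters: a=33, b=6, c=4
log_b(a) = 1.951
Compare b^c with a: 6^4 = 1296 > 33, so c > log_b(a).
Comparing c=4 vs log_b(a)=1.951:
4 > 1.951 => Case 3
Result: T(n) = O(n^4)
Master Theorem case = 3


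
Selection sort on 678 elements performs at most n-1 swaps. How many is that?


Each of the 677 passes places one element in its final position.
Pass 1: swap minimum into position 0
Pass 2: swap minimum of remaining into position 1
...
Pass 677: last two elements, one swap
Maximum swaps = 678 - 1 = 677


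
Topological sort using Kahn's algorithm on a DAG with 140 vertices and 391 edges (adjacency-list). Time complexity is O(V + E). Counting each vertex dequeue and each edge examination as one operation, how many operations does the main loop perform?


Kahn's algorithm:
  1. Compute in-degrees: O(V + E)
  2. Process queue: each vertex dequeued once (O(V))
     each edge examined once (O(E))
Total = V + E = 140 + 391 = 531


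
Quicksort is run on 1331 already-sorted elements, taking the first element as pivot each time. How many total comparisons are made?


Sum of comparisons per partition:
1330 + 1329 + ... + 1 + 0
= 1331 * (1331 - 1) / 2
= 1331 * 1330 / 2
= 885115


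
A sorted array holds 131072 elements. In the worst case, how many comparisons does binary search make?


Halving sequence: 131072 -> 65536 -> 32768 -> 16384 -> 8192 -> 4096 -> 2048 -> 1024 -> 512 -> 256 -> 128 -> 64 -> 32 -> 16 -> 8 -> 4 -> 2 -> 1
Number of halvings = 17
Max comparisons = 17 + 1 = 18


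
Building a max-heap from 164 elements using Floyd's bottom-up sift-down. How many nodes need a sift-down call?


In a heap of 164 elements (0-indexed array):
  Last element index: 163
  Parent of last element: floor((163 - 1) / 2) = 81
  Internal nodes: indices 0 to 81
  Count = floor(164/2) = 82


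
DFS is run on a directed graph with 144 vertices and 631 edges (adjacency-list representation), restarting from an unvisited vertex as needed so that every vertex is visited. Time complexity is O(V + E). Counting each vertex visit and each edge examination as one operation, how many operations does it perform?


A full DFS traversal processes each vertex exactly once (push/pop on stack).
Each directed edge is examined once.
V = 144, E = 631
V + E = 775


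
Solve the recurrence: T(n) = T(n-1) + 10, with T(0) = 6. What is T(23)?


Unrolling the recurrence:
T(23) = T(22) + 10
       = T(21) + 10 + 10
       = T(20) + 10*3
       ...
       = T(0) + 10*23
       = 6 + 230 = 236


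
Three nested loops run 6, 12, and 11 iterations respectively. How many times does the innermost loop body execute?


Loop 1 (outermost): 6 iterations
Loop 2 (middle): 12 iterations per outer
Loop 3 (innermost): 11 iterations per middle
Total = 6 * 12 * 11 = 792


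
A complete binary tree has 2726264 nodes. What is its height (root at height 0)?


In a complete binary tree, level k holds nodes 2^k .. 2^(k+1)-1 (1-indexed).
Height = floor(log2(n)) = floor(log2(2726264)) = 21
Check: 2^21 = 2097152 <= 2726264 < 4194304 = 2^22


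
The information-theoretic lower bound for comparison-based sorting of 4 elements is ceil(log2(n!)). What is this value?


A binary decision tree of height h has at most 2^h leaves and needs at least n! of them, so h >= ceil(log2(n!)).
Compute 4! as a running product:
  x2 = 2, x3 = 6, x4 = 24
4! = 24
Bracket between powers of 2:
  2^4 = 16 < 24 <= 32 = 2^5
So ceil(log2(4!)) = 5


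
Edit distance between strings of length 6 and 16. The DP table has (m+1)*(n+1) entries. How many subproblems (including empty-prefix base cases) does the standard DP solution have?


The table includes base cases (empty prefixes).
Rows: (m+1) = 7
Columns: (n+1) = 17
Total = 7 * 17 = 119


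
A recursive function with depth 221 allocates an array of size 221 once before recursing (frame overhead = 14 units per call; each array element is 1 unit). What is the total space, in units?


Array allocation: 221 units (allocated once)
Stack frames: 221 deep * 14 per frame = 3094 units
Total = 221 + 3094 = 3315


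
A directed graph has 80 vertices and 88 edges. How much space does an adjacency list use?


Adjacency list: one list head per vertex + one entry per edge
Vertex heads: 80
Edge entries: 88
Total = 80 + 88 = 168


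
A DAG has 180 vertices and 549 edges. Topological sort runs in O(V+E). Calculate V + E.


V = 180 (vertex processing)
E = 549 (edge processing)
V + E = 180 + 549 = 729


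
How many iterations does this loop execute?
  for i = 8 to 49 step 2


The loop variable i takes values starting at 8 and increments by 2 each iteration.
Sequence: i = 8, 10, 12, 14, 16, 18, 20, 22, 24, ...
The upper bound 49 is inclusive, so the count is floor((last - first) / step) + 1:
floor((49 - 8) / 2) + 1 = floor(41/2) + 1 = 20 + 1 = 21


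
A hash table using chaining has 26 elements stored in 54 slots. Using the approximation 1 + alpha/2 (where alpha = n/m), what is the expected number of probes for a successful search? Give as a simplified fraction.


Load factor alpha = n/m = 26/54
Expected probes = 1 + alpha/2 = 1 + 26/(2*54)
= 1 + 26/108
= 108/108 + 26/108
= 134/108
Simplify: 67/54


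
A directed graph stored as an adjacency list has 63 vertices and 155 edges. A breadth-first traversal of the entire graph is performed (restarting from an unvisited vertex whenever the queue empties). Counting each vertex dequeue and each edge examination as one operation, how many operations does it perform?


A full BFS traversal dequeues each vertex once and examines each edge once.
Vertex visits: 63
Edge visits: 155
V + E = 63 + 155 = 218


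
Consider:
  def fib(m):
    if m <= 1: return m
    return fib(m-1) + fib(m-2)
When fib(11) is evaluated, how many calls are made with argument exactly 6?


Let N(m) = number of times fib(m) is called while evaluating fib(11).
N(11) = 1 (the initial call).
N(10) = 1 (only fib(11) calls it).
For 1 <= m <= 9: fib(m) is called by fib(m+1) and fib(m+2), so
  N(m) = N(m+1) + N(m+2).
fib(0) is called only by fib(2), so N(0) = N(2).
Walk down from m=11:
  N(11)=1, N(10)=1, N(9)=2, N(8)=3, N(7)=5, N(6)=8
N(6) = 8


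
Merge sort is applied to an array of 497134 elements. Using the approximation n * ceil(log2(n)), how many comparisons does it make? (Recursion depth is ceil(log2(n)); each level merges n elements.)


Merge sort divides the array into halves recursively.
Number of levels = ceil(log2(497134)) = 19
At each level, approximately n = 497134 comparisons are needed for merging.
Total comparisons ~ n * ceil(log2(n)) = 497134 * 19 = 9445546


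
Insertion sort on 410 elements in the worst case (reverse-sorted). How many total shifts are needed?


In the worst case (reverse-sorted), each element shifts past all previous:
  Element 1: 1 shifts
  Element 2: 2 shifts
  Element 3: 3 shifts
  Element 4: 4 shifts
  Element 5: 5 shifts
  ...
  Element 409: 409 shifts
Total = 1 + 2 + ... + 409
= 410*(410-1)/2 = 83845
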